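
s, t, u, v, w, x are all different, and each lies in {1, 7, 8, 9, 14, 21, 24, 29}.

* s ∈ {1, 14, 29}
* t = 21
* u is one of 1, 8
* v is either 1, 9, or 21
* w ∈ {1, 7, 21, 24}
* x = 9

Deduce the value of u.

t has just one choice, so t = 21. So v, w can't be 21.
x must be 9 (only option left). Eliminate 9 elsewhere: v.
v must be 1 (only option left). Remove 1 from s, u, w.
So u = 8.

8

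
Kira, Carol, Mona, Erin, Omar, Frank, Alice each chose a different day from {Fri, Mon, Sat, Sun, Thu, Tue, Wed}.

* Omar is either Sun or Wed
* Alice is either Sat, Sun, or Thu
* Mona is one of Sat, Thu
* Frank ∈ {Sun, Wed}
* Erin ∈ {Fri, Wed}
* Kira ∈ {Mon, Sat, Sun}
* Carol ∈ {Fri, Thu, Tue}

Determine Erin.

The 7 variables draw from only 7 values {Fri, Mon, Sat, Sun, Thu, Tue, Wed}, so each is used; only Kira can be Mon, hence Kira = Mon.
The 6 still-open variables together cover exactly {Fri, Sat, Sun, Thu, Tue, Wed} — 6 values for 6 variables — and Tue appears only in Carol's list, so Carol = Tue.
The 5 still-open variables together cover exactly {Fri, Sat, Sun, Thu, Wed} — 5 values for 5 variables — and Fri appears only in Erin's list, so Erin = Fri.

Fri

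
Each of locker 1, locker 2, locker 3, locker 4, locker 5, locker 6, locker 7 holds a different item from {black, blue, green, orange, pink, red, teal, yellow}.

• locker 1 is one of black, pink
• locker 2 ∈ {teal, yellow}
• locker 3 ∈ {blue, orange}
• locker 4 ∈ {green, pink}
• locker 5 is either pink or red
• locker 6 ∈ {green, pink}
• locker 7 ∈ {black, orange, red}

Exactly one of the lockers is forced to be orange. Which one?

locker 7

locker 4 and locker 6 between them cover only {green, pink} — a naked pair. Remove those values from locker 1, locker 5.
locker 1 has just one choice, so locker 1 = black. Strike black from locker 7.
That leaves locker 5 = red. Remove red from locker 7.
So orange goes to locker 7.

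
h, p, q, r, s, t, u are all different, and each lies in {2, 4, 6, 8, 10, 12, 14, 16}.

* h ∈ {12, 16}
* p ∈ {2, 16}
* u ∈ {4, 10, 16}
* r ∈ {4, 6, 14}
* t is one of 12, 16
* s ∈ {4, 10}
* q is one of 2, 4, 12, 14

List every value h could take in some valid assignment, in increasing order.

Among the 7 variables, 6 fits only r (and all 7 values in {2, 4, 6, 10, 12, 14, 16} must be used), so r = 6.
The 6 still-open variables together cover exactly {2, 4, 10, 12, 14, 16} — 6 values for 6 variables — and 14 appears only in q's list, so q = 14.
The 5 still-open variables together cover exactly {2, 4, 10, 12, 16} — 5 values for 5 variables — and 2 appears only in p's list, so p = 2.
h and t share exactly the 2 values {12, 16}; by pigeonhole those values go to them, so strike 12, 16 from u.
No further eliminations apply; h can still be any of 12, 16.

12, 16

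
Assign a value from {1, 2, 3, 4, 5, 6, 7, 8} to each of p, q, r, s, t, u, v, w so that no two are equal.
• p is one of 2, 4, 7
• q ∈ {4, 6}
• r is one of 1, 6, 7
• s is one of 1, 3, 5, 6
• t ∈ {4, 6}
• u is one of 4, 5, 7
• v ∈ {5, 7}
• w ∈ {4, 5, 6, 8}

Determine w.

Among the 8 variables, 2 fits only p (and all 8 values in {1, 2, 3, 4, 5, 6, 7, 8} must be used), so p = 2.
The 7 still-open variables together cover exactly {1, 3, 4, 5, 6, 7, 8} — 7 values for 7 variables — and 3 appears only in s's list, so s = 3.
Among the 6 still-open variables, 1 fits only r (and all 6 values in {1, 4, 5, 6, 7, 8} must be used), so r = 1.
The 5 still-open variables together cover exactly {4, 5, 6, 7, 8} — 5 values for 5 variables — and 8 appears only in w's list, so w = 8.

8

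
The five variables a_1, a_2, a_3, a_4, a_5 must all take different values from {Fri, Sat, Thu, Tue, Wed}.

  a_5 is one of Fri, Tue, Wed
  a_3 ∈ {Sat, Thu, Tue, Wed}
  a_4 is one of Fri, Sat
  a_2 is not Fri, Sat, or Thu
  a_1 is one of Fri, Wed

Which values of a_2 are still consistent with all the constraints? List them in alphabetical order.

Tue, Wed

The 5 variables draw from only 5 values {Fri, Sat, Thu, Tue, Wed}, so each is used; only a_3 can be Thu, hence a_3 = Thu.
The 4 still-open variables draw from only 4 values {Fri, Sat, Tue, Wed}, so each is used; only a_4 can be Sat, hence a_4 = Sat.
No further eliminations apply; a_2 can still be any of Tue, Wed.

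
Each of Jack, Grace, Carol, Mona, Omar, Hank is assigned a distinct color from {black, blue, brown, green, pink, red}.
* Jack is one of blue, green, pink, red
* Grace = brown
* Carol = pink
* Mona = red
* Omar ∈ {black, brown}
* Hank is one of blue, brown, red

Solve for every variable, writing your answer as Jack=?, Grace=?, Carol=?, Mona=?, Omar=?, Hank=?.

Jack=green, Grace=brown, Carol=pink, Mona=red, Omar=black, Hank=blue

Grace has just one choice, so Grace = brown. Remove brown from Omar, Hank.
Carol has just one choice, so Carol = pink. Eliminate pink elsewhere: Jack.
Mona has just one choice, so Mona = red. Eliminate red elsewhere: Jack, Hank.
Omar's domain is down to {black}, so Omar = black.
Hank has just one choice, so Hank = blue. Remove blue from Jack.
Jack must be green (only option left).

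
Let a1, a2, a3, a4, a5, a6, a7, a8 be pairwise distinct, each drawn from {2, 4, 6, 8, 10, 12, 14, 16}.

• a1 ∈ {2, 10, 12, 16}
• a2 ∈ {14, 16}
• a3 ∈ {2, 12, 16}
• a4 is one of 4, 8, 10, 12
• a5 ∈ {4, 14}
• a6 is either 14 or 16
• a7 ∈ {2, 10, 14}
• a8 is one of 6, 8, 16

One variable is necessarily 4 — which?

The 8 variables together cover exactly {2, 4, 6, 8, 10, 12, 14, 16} — 8 values for 8 variables — and 6 appears only in a8's list, so a8 = 6.
Among the 7 still-open variables, 8 fits only a4 (and all 7 values in {2, 4, 8, 10, 12, 14, 16} must be used), so a4 = 8.
The 6 still-open variables draw from only 6 values {2, 4, 10, 12, 14, 16}, so each is used; only a5 can be 4, hence a5 = 4.

a5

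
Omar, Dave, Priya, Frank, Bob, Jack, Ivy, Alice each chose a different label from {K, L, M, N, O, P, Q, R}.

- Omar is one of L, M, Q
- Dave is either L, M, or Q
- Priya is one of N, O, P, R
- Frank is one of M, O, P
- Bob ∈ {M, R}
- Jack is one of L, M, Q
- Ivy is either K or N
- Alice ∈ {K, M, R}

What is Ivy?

N

The 3 variables Omar, Dave, Jack are confined to {L, M, Q}, which locks those values in; drop them from Frank, Bob, Alice.
Bob's domain is down to {R}, so Bob = R. Eliminate R elsewhere: Priya, Alice.
That leaves Alice = K. Remove K from Ivy.
So Ivy = N.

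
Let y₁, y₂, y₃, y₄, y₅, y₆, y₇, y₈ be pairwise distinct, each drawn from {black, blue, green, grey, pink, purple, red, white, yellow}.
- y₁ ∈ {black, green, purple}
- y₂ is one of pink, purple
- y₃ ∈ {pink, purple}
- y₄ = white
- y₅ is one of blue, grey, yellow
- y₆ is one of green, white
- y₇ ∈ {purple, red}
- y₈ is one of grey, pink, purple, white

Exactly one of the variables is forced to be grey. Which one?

y₄ has just one choice, so y₄ = white. Remove white from y₆, y₈.
y₆ has just one choice, so y₆ = green. Eliminate green elsewhere: y₁.
y₂ and y₃ between them cover only {pink, purple} — a naked pair. Remove those values from y₁, y₇, y₈.
So grey goes to y₈.

y₈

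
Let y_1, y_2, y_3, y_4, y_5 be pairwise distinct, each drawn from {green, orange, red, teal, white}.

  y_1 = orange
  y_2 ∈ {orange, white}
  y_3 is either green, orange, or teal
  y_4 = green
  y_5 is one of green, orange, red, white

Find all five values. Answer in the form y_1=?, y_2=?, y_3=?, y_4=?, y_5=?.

y_1=orange, y_2=white, y_3=teal, y_4=green, y_5=red

y_1 has just one choice, so y_1 = orange. Remove orange from y_2, y_3, y_5.
That leaves y_2 = white. Strike white from y_5.
That leaves y_4 = green. Eliminate green elsewhere: y_3, y_5.
y_5's domain is down to {red}, so y_5 = red.
y_3's domain is down to {teal}, so y_3 = teal.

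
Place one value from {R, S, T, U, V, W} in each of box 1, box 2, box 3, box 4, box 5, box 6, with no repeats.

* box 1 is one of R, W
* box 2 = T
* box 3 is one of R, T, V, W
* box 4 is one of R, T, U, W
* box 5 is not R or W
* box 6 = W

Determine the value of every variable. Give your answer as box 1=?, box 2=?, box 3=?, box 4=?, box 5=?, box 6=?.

box 1=R, box 2=T, box 3=V, box 4=U, box 5=S, box 6=W

box 2's domain is down to {T}, so box 2 = T. So box 3, box 4, box 5 can't be T.
box 6's domain is down to {W}, so box 6 = W. Eliminate W elsewhere: box 1, box 3, box 4.
That leaves box 1 = R. Eliminate R elsewhere: box 3, box 4.
box 3's domain is down to {V}, so box 3 = V. Eliminate V elsewhere: box 5.
box 4 has just one choice, so box 4 = U. Remove U from box 5.
That leaves box 5 = S.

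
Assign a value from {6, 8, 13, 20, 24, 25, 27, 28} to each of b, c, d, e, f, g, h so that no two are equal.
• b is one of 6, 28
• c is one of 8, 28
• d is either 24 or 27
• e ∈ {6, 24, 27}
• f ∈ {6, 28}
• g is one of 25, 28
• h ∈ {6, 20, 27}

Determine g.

25

The 7 variables together cover exactly {6, 8, 20, 24, 25, 27, 28} — 7 values for 7 variables — and 8 appears only in c's list, so c = 8.
The 6 still-open variables together cover exactly {6, 20, 24, 25, 27, 28} — 6 values for 6 variables — and 20 appears only in h's list, so h = 20.
The 5 still-open variables draw from only 5 values {6, 24, 25, 27, 28}, so each is used; only g can be 25, hence g = 25.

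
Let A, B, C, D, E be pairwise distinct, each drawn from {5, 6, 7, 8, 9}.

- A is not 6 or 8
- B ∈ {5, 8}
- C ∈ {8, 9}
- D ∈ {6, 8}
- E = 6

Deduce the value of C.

9

E has just one choice, so E = 6. Strike 6 from D.
D's domain is down to {8}, so D = 8. Remove 8 from B, C.
So C = 9.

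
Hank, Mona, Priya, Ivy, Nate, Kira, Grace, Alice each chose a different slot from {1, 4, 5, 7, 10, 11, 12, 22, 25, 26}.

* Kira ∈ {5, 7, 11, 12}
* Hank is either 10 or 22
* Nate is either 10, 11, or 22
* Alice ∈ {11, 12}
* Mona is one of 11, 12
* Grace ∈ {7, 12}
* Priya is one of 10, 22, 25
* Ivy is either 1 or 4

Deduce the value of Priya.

Mona and Alice between them cover only {11, 12} — a naked pair. Remove those values from Nate, Kira, Grace.
Grace's domain is down to {7}, so Grace = 7. Eliminate 7 elsewhere: Kira.
Kira must be 5 (only option left).
Hank and Nate share exactly the 2 values {10, 22}; by pigeonhole those values go to them, so strike 10, 22 from Priya.
So Priya = 25.

25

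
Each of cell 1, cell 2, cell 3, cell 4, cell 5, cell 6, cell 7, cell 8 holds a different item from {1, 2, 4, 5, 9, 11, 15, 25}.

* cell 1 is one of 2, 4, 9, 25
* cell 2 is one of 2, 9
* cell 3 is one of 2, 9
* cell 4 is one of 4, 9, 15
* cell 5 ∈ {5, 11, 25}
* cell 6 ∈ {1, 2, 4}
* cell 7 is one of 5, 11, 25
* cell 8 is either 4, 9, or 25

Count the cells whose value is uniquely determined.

2

The 8 variables draw from only 8 values {1, 2, 4, 5, 9, 11, 15, 25}, so each is used; only cell 6 can be 1, hence cell 6 = 1.
The 7 still-open variables together cover exactly {2, 4, 5, 9, 11, 15, 25} — 7 values for 7 variables — and 15 appears only in cell 4's list, so cell 4 = 15.
cell 2 and cell 3 between them cover only {2, 9} — a naked pair. Remove those values from cell 1, cell 8.
cell 1 and cell 8 between them cover only {4, 25} — a naked pair. Remove those values from cell 5, cell 7.
Determined: cell 4=15, cell 6=1. The other cells each still have more than one consistent value. That makes 2.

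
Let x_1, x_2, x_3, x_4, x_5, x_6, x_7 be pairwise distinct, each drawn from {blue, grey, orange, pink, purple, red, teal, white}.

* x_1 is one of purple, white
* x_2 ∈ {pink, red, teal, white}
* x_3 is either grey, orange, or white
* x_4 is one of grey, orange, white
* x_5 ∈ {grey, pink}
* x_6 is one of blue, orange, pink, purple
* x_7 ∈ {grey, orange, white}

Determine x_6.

The 3 variables x_3, x_4, x_7 are confined to {grey, orange, white}, which locks those values in; drop them from x_1, x_2, x_5, x_6.
That leaves x_1 = purple. Remove purple from x_6.
x_5 must be pink (only option left). Eliminate pink elsewhere: x_2, x_6.
So x_6 = blue.

blue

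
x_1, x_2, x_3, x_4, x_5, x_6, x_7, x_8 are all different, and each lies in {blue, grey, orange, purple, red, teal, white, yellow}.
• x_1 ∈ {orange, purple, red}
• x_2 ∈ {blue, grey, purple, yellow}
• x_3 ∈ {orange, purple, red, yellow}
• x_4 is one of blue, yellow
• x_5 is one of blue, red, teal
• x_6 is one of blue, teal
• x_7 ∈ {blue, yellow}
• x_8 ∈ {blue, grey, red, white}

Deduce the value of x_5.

Among the 8 variables, white fits only x_8 (and all 8 values in {blue, grey, orange, purple, red, teal, white, yellow} must be used), so x_8 = white.
The 7 still-open variables together cover exactly {blue, grey, orange, purple, red, teal, yellow} — 7 values for 7 variables — and grey appears only in x_2's list, so x_2 = grey.
x_4 and x_7 between them cover only {blue, yellow} — a naked pair. Remove those values from x_3, x_5, x_6.
x_6 must be teal (only option left). So x_5 can't be teal.
So x_5 = red.

red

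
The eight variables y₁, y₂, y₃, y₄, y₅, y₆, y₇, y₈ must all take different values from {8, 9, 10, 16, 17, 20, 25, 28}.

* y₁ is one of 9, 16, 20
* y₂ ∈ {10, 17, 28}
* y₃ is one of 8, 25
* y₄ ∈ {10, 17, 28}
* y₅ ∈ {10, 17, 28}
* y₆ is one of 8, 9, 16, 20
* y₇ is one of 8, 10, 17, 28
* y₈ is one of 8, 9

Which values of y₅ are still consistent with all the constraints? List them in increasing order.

10, 17, 28

Among the 8 variables, 25 fits only y₃ (and all 8 values in {8, 9, 10, 16, 17, 20, 25, 28} must be used), so y₃ = 25.
The 3 variables y₂, y₄, y₅ are confined to {10, 17, 28}, which locks those values in; drop them from y₇.
That leaves y₇ = 8. Strike 8 from y₆, y₈.
That leaves y₈ = 9. Strike 9 from y₁, y₆.
No further eliminations apply; y₅ can still be any of 10, 17, 28.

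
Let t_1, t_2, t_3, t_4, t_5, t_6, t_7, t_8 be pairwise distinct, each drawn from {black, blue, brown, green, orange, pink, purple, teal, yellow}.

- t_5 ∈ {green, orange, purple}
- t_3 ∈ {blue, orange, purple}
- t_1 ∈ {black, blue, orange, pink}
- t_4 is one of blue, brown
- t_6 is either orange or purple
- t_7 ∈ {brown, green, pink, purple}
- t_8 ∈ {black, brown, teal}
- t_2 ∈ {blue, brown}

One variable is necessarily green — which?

t_5

The 8 variables draw from only 8 values {black, blue, brown, green, orange, pink, purple, teal}, so each is used; only t_8 can be teal, hence t_8 = teal.
Among the 7 still-open variables, black fits only t_1 (and all 7 values in {black, blue, brown, green, orange, pink, purple} must be used), so t_1 = black.
The 6 still-open variables draw from only 6 values {blue, brown, green, orange, pink, purple}, so each is used; only t_7 can be pink, hence t_7 = pink.
Among the 5 still-open variables, green fits only t_5 (and all 5 values in {blue, brown, green, orange, purple} must be used), so t_5 = green.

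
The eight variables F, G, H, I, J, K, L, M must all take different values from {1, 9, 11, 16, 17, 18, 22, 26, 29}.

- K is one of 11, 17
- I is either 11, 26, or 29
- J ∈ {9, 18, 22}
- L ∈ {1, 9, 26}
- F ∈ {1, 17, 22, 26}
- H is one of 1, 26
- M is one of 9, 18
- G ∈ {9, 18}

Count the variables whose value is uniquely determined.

4

The 8 variables draw from only 8 values {1, 9, 11, 17, 18, 22, 26, 29}, so each is used; only I can be 29, hence I = 29.
The 7 still-open variables draw from only 7 values {1, 9, 11, 17, 18, 22, 26}, so each is used; only K can be 11, hence K = 11.
The 6 still-open variables draw from only 6 values {1, 9, 17, 18, 22, 26}, so each is used; only F can be 17, hence F = 17.
Among the 5 still-open variables, 22 fits only J (and all 5 values in {1, 9, 18, 22, 26} must be used), so J = 22.
G and M share exactly the 2 values {9, 18}; by pigeonhole those values go to them, so strike 9, 18 from L.
Determined: F=17, I=29, J=22, K=11. The other variables each still have more than one consistent value. That makes 4.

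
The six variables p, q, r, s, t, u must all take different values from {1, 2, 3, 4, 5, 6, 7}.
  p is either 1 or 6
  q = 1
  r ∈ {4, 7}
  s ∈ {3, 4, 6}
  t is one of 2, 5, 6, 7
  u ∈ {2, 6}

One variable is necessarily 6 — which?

q's domain is down to {1}, so q = 1. So p can't be 1.
So 6 goes to p.

p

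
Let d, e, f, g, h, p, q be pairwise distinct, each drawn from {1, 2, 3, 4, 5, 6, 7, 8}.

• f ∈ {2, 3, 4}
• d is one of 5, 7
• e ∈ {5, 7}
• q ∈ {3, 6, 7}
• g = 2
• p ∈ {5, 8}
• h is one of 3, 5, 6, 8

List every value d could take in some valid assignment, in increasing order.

g's domain is down to {2}, so g = 2. So f can't be 2.
Among the 6 still-open variables, 4 fits only f (and all 6 values in {3, 4, 5, 6, 7, 8} must be used), so f = 4.
The 2 variables d and e are confined to {5, 7}, which locks those values in; drop them from h, p, q.
p must be 8 (only option left). Remove 8 from h.
No further eliminations apply; d can still be any of 5, 7.

5, 7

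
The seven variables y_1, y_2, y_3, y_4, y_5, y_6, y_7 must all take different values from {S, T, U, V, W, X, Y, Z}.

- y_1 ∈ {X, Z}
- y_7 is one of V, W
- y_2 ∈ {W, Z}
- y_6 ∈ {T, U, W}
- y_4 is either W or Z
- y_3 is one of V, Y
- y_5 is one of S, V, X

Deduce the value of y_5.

y_2 and y_4 between them cover only {W, Z} — a naked pair. Remove those values from y_1, y_6, y_7.
y_1's domain is down to {X}, so y_1 = X. So y_5 can't be X.
y_7's domain is down to {V}, so y_7 = V. Remove V from y_3, y_5.
So y_5 = S.

S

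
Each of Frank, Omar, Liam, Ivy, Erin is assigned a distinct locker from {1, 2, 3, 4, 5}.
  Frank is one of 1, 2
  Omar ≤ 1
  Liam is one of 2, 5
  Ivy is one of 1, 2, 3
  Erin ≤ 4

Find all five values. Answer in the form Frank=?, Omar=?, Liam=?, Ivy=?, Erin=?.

Omar's domain is down to {1}, so Omar = 1. So Frank, Ivy, Erin can't be 1.
That leaves Frank = 2. Remove 2 from Liam, Ivy, Erin.
Liam must be 5 (only option left).
Ivy must be 3 (only option left). So Erin can't be 3.
Erin has just one choice, so Erin = 4.

Frank=2, Omar=1, Liam=5, Ivy=3, Erin=4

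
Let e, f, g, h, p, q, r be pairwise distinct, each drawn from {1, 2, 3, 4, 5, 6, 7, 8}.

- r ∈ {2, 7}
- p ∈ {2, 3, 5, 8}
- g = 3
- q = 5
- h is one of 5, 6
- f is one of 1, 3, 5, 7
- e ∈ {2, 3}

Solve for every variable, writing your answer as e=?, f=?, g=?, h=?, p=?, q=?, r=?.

e=2, f=1, g=3, h=6, p=8, q=5, r=7

g's domain is down to {3}, so g = 3. Remove 3 from e, f, p.
q has just one choice, so q = 5. Remove 5 from f, h, p.
e must be 2 (only option left). Remove 2 from p, r.
h must be 6 (only option left).
That leaves p = 8.
r has just one choice, so r = 7. Remove 7 from f.
That leaves f = 1.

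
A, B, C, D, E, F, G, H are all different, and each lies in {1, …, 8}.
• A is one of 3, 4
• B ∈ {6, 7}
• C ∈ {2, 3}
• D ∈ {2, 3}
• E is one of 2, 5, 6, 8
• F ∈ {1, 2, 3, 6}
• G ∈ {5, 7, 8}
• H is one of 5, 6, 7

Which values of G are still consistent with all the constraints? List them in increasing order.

5, 7, 8

Among the 8 variables, 1 fits only F (and all 8 values in {1, 2, 3, 4, 5, 6, 7, 8} must be used), so F = 1.
Among the 7 still-open variables, 4 fits only A (and all 7 values in {2, 3, 4, 5, 6, 7, 8} must be used), so A = 4.
C and D between them cover only {2, 3} — a naked pair. Remove those values from E.
No further eliminations apply; G can still be any of 5, 7, 8.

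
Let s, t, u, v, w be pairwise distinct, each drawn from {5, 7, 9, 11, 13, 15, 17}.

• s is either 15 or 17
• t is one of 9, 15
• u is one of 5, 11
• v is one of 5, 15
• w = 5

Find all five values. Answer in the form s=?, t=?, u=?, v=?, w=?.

w has just one choice, so w = 5. So u, v can't be 5.
u has just one choice, so u = 11.
v has just one choice, so v = 15. Strike 15 from s, t.
That leaves s = 17.
That leaves t = 9.

s=17, t=9, u=11, v=15, w=5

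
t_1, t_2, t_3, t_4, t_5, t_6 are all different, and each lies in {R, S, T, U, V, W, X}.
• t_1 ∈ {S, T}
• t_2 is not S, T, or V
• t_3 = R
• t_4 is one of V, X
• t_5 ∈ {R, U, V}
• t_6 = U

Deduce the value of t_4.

t_3 has just one choice, so t_3 = R. So t_2, t_5 can't be R.
t_6 must be U (only option left). Remove U from t_2, t_5.
t_5 has just one choice, so t_5 = V. Eliminate V elsewhere: t_4.
So t_4 = X.

X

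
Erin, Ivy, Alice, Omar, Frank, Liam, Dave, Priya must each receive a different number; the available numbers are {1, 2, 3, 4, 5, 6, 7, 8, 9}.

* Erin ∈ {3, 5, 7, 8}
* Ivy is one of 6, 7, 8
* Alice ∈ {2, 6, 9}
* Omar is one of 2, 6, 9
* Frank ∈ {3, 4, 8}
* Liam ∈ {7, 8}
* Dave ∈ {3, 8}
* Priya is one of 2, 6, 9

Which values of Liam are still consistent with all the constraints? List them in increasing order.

The 8 variables together cover exactly {2, 3, 4, 5, 6, 7, 8, 9} — 8 values for 8 variables — and 4 appears only in Frank's list, so Frank = 4.
The 7 still-open variables draw from only 7 values {2, 3, 5, 6, 7, 8, 9}, so each is used; only Erin can be 5, hence Erin = 5.
The 6 still-open variables draw from only 6 values {2, 3, 6, 7, 8, 9}, so each is used; only Dave can be 3, hence Dave = 3.
The 3 variables Alice, Omar, Priya are confined to {2, 6, 9}, which locks those values in; drop them from Ivy.
No further eliminations apply; Liam can still be any of 7, 8.

7, 8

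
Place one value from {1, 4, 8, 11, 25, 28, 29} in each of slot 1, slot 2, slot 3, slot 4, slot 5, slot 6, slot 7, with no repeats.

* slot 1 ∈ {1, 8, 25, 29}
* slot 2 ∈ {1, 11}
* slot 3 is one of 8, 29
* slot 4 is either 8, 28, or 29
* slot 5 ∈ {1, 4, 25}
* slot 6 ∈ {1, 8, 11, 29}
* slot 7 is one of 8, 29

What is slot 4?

The 7 variables together cover exactly {1, 4, 8, 11, 25, 28, 29} — 7 values for 7 variables — and 4 appears only in slot 5's list, so slot 5 = 4.
Among the 6 still-open variables, 25 fits only slot 1 (and all 6 values in {1, 8, 11, 25, 28, 29} must be used), so slot 1 = 25.
The 5 still-open variables together cover exactly {1, 8, 11, 28, 29} — 5 values for 5 variables — and 28 appears only in slot 4's list, so slot 4 = 28.

28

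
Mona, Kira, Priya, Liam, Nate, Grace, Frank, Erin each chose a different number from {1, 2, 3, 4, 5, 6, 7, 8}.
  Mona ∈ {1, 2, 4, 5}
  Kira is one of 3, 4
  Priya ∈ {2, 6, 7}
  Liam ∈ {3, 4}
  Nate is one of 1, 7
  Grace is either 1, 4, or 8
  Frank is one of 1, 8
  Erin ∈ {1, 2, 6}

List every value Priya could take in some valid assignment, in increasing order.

2, 6

Among the 8 variables, 5 fits only Mona (and all 8 values in {1, 2, 3, 4, 5, 6, 7, 8} must be used), so Mona = 5.
The 2 variables Kira and Liam are confined to {3, 4}, which locks those values in; drop them from Grace.
The 2 variables Grace and Frank are confined to {1, 8}, which locks those values in; drop them from Nate, Erin.
Nate has just one choice, so Nate = 7. Remove 7 from Priya.
No further eliminations apply; Priya can still be any of 2, 6.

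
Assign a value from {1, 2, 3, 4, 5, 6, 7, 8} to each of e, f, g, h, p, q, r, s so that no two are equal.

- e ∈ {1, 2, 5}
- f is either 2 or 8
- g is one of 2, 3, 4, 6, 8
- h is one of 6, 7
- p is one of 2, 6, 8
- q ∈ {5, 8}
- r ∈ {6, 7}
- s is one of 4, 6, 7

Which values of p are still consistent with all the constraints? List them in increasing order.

Among the 8 variables, 1 fits only e (and all 8 values in {1, 2, 3, 4, 5, 6, 7, 8} must be used), so e = 1.
Among the 7 still-open variables, 3 fits only g (and all 7 values in {2, 3, 4, 5, 6, 7, 8} must be used), so g = 3.
The 6 still-open variables together cover exactly {2, 4, 5, 6, 7, 8} — 6 values for 6 variables — and 4 appears only in s's list, so s = 4.
The 5 still-open variables together cover exactly {2, 5, 6, 7, 8} — 5 values for 5 variables — and 5 appears only in q's list, so q = 5.
h and r share exactly the 2 values {6, 7}; by pigeonhole those values go to them, so strike 6, 7 from p.
No further eliminations apply; p can still be any of 2, 8.

2, 8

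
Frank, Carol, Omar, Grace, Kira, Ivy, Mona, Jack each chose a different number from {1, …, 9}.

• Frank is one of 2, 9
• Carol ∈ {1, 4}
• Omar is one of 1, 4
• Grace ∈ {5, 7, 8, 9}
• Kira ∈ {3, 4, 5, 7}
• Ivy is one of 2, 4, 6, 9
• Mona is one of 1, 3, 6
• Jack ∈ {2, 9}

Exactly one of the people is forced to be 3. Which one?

Frank and Jack between them cover only {2, 9} — a naked pair. Remove those values from Grace, Ivy.
Carol and Omar share exactly the 2 values {1, 4}; by pigeonhole those values go to them, so strike 1, 4 from Kira, Ivy, Mona.
Ivy's domain is down to {6}, so Ivy = 6. Remove 6 from Mona.
So 3 goes to Mona.

Mona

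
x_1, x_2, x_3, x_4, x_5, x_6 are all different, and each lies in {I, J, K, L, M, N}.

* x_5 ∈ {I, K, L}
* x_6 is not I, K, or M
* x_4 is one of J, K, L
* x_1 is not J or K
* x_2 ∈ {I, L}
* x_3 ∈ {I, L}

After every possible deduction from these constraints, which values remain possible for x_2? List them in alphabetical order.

I, L

The 6 variables draw from only 6 values {I, J, K, L, M, N}, so each is used; only x_1 can be M, hence x_1 = M.
Among the 5 still-open variables, N fits only x_6 (and all 5 values in {I, J, K, L, N} must be used), so x_6 = N.
The 4 still-open variables draw from only 4 values {I, J, K, L}, so each is used; only x_4 can be J, hence x_4 = J.
The 3 still-open variables together cover exactly {I, K, L} — 3 values for 3 variables — and K appears only in x_5's list, so x_5 = K.
No further eliminations apply; x_2 can still be any of I, L.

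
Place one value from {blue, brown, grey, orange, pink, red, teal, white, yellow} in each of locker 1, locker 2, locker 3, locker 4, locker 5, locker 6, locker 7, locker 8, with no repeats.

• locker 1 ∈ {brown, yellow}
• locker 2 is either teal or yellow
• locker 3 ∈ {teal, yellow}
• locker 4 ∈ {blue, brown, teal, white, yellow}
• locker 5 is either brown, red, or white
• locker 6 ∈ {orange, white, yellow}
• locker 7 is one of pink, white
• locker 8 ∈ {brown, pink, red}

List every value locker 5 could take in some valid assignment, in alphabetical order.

The 8 variables together cover exactly {blue, brown, orange, pink, red, teal, white, yellow} — 8 values for 8 variables — and blue appears only in locker 4's list, so locker 4 = blue.
The 7 still-open variables draw from only 7 values {brown, orange, pink, red, teal, white, yellow}, so each is used; only locker 6 can be orange, hence locker 6 = orange.
locker 2 and locker 3 between them cover only {teal, yellow} — a naked pair. Remove those values from locker 1.
locker 1's domain is down to {brown}, so locker 1 = brown. Eliminate brown elsewhere: locker 5, locker 8.
No further eliminations apply; locker 5 can still be any of red, white.

red, white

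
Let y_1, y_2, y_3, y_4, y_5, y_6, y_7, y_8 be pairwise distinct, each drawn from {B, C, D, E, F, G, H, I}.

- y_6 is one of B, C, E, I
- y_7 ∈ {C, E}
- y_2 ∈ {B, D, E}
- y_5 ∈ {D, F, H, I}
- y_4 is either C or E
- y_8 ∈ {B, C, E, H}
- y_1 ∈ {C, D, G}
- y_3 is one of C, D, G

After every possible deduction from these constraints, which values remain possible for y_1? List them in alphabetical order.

D, G

The 8 variables draw from only 8 values {B, C, D, E, F, G, H, I}, so each is used; only y_5 can be F, hence y_5 = F.
The 7 still-open variables draw from only 7 values {B, C, D, E, G, H, I}, so each is used; only y_8 can be H, hence y_8 = H.
The 6 still-open variables together cover exactly {B, C, D, E, G, I} — 6 values for 6 variables — and I appears only in y_6's list, so y_6 = I.
Among the 5 still-open variables, B fits only y_2 (and all 5 values in {B, C, D, E, G} must be used), so y_2 = B.
y_4 and y_7 between them cover only {C, E} — a naked pair. Remove those values from y_1, y_3.
No further eliminations apply; y_1 can still be any of D, G.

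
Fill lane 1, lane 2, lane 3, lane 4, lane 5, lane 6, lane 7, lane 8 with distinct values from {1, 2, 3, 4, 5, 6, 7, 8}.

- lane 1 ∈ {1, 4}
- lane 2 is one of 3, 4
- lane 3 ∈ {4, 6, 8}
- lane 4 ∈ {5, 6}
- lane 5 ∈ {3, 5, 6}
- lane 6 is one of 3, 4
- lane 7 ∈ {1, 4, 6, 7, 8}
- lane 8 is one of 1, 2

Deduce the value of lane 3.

8

The 8 variables together cover exactly {1, 2, 3, 4, 5, 6, 7, 8} — 8 values for 8 variables — and 2 appears only in lane 8's list, so lane 8 = 2.
The 7 still-open variables together cover exactly {1, 3, 4, 5, 6, 7, 8} — 7 values for 7 variables — and 7 appears only in lane 7's list, so lane 7 = 7.
Among the 6 still-open variables, 1 fits only lane 1 (and all 6 values in {1, 3, 4, 5, 6, 8} must be used), so lane 1 = 1.
Among the 5 still-open variables, 8 fits only lane 3 (and all 5 values in {3, 4, 5, 6, 8} must be used), so lane 3 = 8.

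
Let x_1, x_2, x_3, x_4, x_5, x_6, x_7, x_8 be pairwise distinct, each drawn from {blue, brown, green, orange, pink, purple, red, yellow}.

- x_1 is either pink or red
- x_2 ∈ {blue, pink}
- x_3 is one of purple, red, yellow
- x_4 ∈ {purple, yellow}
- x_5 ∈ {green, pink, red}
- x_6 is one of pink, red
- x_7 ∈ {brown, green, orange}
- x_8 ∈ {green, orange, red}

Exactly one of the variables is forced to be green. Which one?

Among the 8 variables, blue fits only x_2 (and all 8 values in {blue, brown, green, orange, pink, purple, red, yellow} must be used), so x_2 = blue.
The 7 still-open variables together cover exactly {brown, green, orange, pink, purple, red, yellow} — 7 values for 7 variables — and brown appears only in x_7's list, so x_7 = brown.
The 6 still-open variables draw from only 6 values {green, orange, pink, purple, red, yellow}, so each is used; only x_8 can be orange, hence x_8 = orange.
The 5 still-open variables together cover exactly {green, pink, purple, red, yellow} — 5 values for 5 variables — and green appears only in x_5's list, so x_5 = green.

x_5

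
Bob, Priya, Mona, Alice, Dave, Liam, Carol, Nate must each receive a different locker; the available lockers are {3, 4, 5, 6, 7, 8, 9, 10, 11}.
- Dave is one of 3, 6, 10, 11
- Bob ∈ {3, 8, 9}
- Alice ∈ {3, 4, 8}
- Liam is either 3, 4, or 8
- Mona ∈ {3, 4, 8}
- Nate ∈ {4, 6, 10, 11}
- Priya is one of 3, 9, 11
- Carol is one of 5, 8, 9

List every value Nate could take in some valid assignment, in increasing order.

The 8 variables together cover exactly {3, 4, 5, 6, 8, 9, 10, 11} — 8 values for 8 variables — and 5 appears only in Carol's list, so Carol = 5.
Mona, Alice, Liam share exactly the 3 values {3, 4, 8}; by pigeonhole those values go to them, so strike 3, 4, 8 from Bob, Priya, Dave, Nate.
Bob must be 9 (only option left). Strike 9 from Priya.
Priya must be 11 (only option left). Remove 11 from Dave, Nate.
No further eliminations apply; Nate can still be any of 6, 10.

6, 10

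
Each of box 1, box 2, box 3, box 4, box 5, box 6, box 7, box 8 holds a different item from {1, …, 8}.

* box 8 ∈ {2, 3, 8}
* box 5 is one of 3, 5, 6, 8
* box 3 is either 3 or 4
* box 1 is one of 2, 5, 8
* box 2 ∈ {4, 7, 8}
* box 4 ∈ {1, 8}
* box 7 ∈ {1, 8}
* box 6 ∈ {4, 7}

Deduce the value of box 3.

The 8 variables together cover exactly {1, 2, 3, 4, 5, 6, 7, 8} — 8 values for 8 variables — and 6 appears only in box 5's list, so box 5 = 6.
Among the 7 still-open variables, 5 fits only box 1 (and all 7 values in {1, 2, 3, 4, 5, 7, 8} must be used), so box 1 = 5.
The 6 still-open variables together cover exactly {1, 2, 3, 4, 7, 8} — 6 values for 6 variables — and 2 appears only in box 8's list, so box 8 = 2.
The 5 still-open variables together cover exactly {1, 3, 4, 7, 8} — 5 values for 5 variables — and 3 appears only in box 3's list, so box 3 = 3.

3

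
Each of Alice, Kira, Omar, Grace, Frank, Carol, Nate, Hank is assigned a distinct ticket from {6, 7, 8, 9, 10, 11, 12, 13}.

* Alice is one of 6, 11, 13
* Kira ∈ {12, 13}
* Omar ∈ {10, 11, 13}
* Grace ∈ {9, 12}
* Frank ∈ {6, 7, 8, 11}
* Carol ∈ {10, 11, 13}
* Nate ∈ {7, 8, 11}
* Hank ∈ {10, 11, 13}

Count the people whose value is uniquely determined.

3

The 8 variables draw from only 8 values {6, 7, 8, 9, 10, 11, 12, 13}, so each is used; only Grace can be 9, hence Grace = 9.
The 7 still-open variables draw from only 7 values {6, 7, 8, 10, 11, 12, 13}, so each is used; only Kira can be 12, hence Kira = 12.
The 3 variables Omar, Carol, Hank are confined to {10, 11, 13}, which locks those values in; drop them from Alice, Frank, Nate.
Alice has just one choice, so Alice = 6. Eliminate 6 elsewhere: Frank.
Determined: Alice=6, Kira=12, Grace=9. The other people each still have more than one consistent value. That makes 3.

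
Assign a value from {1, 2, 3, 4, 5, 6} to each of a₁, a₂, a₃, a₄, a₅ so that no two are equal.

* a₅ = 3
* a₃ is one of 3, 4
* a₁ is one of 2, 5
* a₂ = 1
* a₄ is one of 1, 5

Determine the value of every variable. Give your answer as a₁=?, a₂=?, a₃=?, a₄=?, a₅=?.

a₂ has just one choice, so a₂ = 1. Remove 1 from a₄.
That leaves a₄ = 5. Eliminate 5 elsewhere: a₁.
a₅ must be 3 (only option left). Strike 3 from a₃.
That leaves a₁ = 2.
a₃ must be 4 (only option left).

a₁=2, a₂=1, a₃=4, a₄=5, a₅=3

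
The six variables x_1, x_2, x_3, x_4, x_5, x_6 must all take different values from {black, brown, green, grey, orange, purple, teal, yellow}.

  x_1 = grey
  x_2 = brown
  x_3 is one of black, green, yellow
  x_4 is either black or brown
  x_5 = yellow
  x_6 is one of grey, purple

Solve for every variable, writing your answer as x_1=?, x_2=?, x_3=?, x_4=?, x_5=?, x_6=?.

x_1's domain is down to {grey}, so x_1 = grey. Strike grey from x_6.
x_2 must be brown (only option left). So x_4 can't be brown.
x_4 has just one choice, so x_4 = black. Strike black from x_3.
x_5 has just one choice, so x_5 = yellow. Eliminate yellow elsewhere: x_3.
x_6's domain is down to {purple}, so x_6 = purple.
That leaves x_3 = green.

x_1=grey, x_2=brown, x_3=green, x_4=black, x_5=yellow, x_6=purple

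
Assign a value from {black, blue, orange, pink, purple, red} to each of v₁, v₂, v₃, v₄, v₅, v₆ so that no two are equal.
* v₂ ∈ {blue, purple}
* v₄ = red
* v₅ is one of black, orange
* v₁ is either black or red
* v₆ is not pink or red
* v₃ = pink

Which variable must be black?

v₃ must be pink (only option left).
v₄'s domain is down to {red}, so v₄ = red. Eliminate red elsewhere: v₁.
So black goes to v₁.

v₁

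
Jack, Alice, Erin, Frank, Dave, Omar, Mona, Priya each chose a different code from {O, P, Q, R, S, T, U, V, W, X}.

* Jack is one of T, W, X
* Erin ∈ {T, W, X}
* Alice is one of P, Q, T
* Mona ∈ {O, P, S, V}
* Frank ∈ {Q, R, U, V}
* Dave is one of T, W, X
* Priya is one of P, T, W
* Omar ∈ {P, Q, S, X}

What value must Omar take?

S

The 3 variables Jack, Erin, Dave are confined to {T, W, X}, which locks those values in; drop them from Alice, Omar, Priya.
That leaves Priya = P. Remove P from Alice, Omar, Mona.
Alice's domain is down to {Q}, so Alice = Q. Strike Q from Frank, Omar.
So Omar = S.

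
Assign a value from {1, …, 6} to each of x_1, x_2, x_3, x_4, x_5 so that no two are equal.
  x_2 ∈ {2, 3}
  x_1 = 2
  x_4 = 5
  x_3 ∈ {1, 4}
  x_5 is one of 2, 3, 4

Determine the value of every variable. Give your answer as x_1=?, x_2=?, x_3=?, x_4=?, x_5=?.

x_1=2, x_2=3, x_3=1, x_4=5, x_5=4

x_1 has just one choice, so x_1 = 2. Eliminate 2 elsewhere: x_2, x_5.
x_2 has just one choice, so x_2 = 3. So x_5 can't be 3.
x_4 has just one choice, so x_4 = 5.
x_5 must be 4 (only option left). Remove 4 from x_3.
That leaves x_3 = 1.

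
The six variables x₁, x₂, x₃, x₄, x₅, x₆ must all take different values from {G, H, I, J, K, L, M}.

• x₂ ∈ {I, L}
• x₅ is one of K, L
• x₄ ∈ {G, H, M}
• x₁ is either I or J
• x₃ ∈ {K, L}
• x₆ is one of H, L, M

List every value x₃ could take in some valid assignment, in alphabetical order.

K, L

x₃ and x₅ between them cover only {K, L} — a naked pair. Remove those values from x₂, x₆.
x₂'s domain is down to {I}, so x₂ = I. Eliminate I elsewhere: x₁.
x₁ has just one choice, so x₁ = J.
No further eliminations apply; x₃ can still be any of K, L.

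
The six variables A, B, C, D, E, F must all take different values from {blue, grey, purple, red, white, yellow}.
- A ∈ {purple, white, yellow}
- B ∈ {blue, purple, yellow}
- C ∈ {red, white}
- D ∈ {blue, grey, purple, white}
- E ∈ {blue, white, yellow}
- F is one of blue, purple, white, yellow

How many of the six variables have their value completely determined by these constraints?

2

The 6 variables together cover exactly {blue, grey, purple, red, white, yellow} — 6 values for 6 variables — and grey appears only in D's list, so D = grey.
Among the 5 still-open variables, red fits only C (and all 5 values in {blue, purple, red, white, yellow} must be used), so C = red.
Determined: C=red, D=grey. The other variables each still have more than one consistent value. That makes 2.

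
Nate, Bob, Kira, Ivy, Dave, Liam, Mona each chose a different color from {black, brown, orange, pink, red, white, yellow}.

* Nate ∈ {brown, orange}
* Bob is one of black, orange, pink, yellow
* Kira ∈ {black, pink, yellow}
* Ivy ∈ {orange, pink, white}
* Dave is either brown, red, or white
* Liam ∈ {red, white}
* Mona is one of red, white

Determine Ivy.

pink

Liam and Mona share exactly the 2 values {red, white}; by pigeonhole those values go to them, so strike red, white from Ivy, Dave.
That leaves Dave = brown. Eliminate brown elsewhere: Nate.
Nate has just one choice, so Nate = orange. So Bob, Ivy can't be orange.
So Ivy = pink.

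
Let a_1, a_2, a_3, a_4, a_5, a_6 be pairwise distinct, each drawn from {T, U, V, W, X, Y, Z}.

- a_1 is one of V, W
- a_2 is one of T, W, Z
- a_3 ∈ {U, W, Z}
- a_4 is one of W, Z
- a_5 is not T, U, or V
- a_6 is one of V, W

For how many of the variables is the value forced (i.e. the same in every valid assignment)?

3

The 2 variables a_1 and a_6 are confined to {V, W}, which locks those values in; drop them from a_2, a_3, a_4, a_5.
a_4's domain is down to {Z}, so a_4 = Z. So a_2, a_3, a_5 can't be Z.
a_2 must be T (only option left).
a_3 must be U (only option left).
Determined: a_2=T, a_3=U, a_4=Z. The other variables each still have more than one consistent value. That makes 3.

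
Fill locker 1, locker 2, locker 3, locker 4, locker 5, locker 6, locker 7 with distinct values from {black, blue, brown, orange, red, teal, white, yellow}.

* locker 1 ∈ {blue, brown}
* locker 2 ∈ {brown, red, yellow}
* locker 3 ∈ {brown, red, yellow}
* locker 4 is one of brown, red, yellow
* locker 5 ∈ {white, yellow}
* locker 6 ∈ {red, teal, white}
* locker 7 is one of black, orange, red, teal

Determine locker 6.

locker 2, locker 3, locker 4 share exactly the 3 values {brown, red, yellow}; by pigeonhole those values go to them, so strike brown, red, yellow from locker 1, locker 5, locker 6, locker 7.
That leaves locker 1 = blue.
locker 5 must be white (only option left). Eliminate white elsewhere: locker 6.
So locker 6 = teal.

teal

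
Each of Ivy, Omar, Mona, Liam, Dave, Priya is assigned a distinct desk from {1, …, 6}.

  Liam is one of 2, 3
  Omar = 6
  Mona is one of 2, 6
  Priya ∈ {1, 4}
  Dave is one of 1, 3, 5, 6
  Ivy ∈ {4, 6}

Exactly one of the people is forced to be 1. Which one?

Priya

Omar has just one choice, so Omar = 6. So Ivy, Mona, Dave can't be 6.
Mona has just one choice, so Mona = 2. Strike 2 from Liam.
That leaves Liam = 3. Remove 3 from Dave.
Ivy must be 4 (only option left). Strike 4 from Priya.
So 1 goes to Priya.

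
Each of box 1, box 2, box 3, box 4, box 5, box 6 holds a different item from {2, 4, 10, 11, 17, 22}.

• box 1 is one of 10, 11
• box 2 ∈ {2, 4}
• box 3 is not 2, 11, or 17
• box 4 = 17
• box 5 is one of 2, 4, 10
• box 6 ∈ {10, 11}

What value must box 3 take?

box 4 must be 17 (only option left).
The 5 still-open variables together cover exactly {2, 4, 10, 11, 22} — 5 values for 5 variables — and 22 appears only in box 3's list, so box 3 = 22.

22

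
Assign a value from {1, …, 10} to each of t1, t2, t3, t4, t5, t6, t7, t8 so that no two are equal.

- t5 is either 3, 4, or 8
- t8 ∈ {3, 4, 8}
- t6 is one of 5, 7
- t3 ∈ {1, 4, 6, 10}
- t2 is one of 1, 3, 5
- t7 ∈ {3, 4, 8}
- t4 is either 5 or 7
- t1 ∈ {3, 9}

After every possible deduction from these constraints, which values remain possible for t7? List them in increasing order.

t4 and t6 between them cover only {5, 7} — a naked pair. Remove those values from t2.
t5, t7, t8 share exactly the 3 values {3, 4, 8}; by pigeonhole those values go to them, so strike 3, 4, 8 from t1, t2, t3.
t1 has just one choice, so t1 = 9.
That leaves t2 = 1. Strike 1 from t3.
No further eliminations apply; t7 can still be any of 3, 4, 8.

3, 4, 8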